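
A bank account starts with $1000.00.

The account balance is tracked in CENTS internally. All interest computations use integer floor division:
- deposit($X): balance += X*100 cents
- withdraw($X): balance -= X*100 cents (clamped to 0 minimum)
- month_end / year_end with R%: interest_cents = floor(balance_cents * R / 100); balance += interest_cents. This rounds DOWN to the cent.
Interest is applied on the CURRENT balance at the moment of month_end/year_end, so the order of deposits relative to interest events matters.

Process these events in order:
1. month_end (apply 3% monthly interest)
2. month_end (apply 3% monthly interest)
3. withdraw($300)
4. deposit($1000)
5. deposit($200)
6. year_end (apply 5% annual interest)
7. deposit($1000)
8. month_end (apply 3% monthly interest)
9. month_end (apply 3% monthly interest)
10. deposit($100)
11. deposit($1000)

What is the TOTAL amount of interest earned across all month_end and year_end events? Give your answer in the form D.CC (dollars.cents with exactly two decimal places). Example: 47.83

Answer: 345.22

Derivation:
After 1 (month_end (apply 3% monthly interest)): balance=$1030.00 total_interest=$30.00
After 2 (month_end (apply 3% monthly interest)): balance=$1060.90 total_interest=$60.90
After 3 (withdraw($300)): balance=$760.90 total_interest=$60.90
After 4 (deposit($1000)): balance=$1760.90 total_interest=$60.90
After 5 (deposit($200)): balance=$1960.90 total_interest=$60.90
After 6 (year_end (apply 5% annual interest)): balance=$2058.94 total_interest=$158.94
After 7 (deposit($1000)): balance=$3058.94 total_interest=$158.94
After 8 (month_end (apply 3% monthly interest)): balance=$3150.70 total_interest=$250.70
After 9 (month_end (apply 3% monthly interest)): balance=$3245.22 total_interest=$345.22
After 10 (deposit($100)): balance=$3345.22 total_interest=$345.22
After 11 (deposit($1000)): balance=$4345.22 total_interest=$345.22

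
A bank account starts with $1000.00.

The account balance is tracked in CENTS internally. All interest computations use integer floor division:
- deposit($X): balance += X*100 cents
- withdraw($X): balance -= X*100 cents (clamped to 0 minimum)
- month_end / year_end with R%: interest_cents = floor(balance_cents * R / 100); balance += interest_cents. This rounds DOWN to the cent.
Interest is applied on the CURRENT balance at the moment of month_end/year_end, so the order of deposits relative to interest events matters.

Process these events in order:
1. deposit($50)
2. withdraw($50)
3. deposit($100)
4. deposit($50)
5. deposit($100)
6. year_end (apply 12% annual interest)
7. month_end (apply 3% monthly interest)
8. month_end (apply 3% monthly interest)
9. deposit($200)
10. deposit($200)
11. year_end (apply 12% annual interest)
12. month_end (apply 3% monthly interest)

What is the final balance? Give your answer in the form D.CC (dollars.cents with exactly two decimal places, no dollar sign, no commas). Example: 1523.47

After 1 (deposit($50)): balance=$1050.00 total_interest=$0.00
After 2 (withdraw($50)): balance=$1000.00 total_interest=$0.00
After 3 (deposit($100)): balance=$1100.00 total_interest=$0.00
After 4 (deposit($50)): balance=$1150.00 total_interest=$0.00
After 5 (deposit($100)): balance=$1250.00 total_interest=$0.00
After 6 (year_end (apply 12% annual interest)): balance=$1400.00 total_interest=$150.00
After 7 (month_end (apply 3% monthly interest)): balance=$1442.00 total_interest=$192.00
After 8 (month_end (apply 3% monthly interest)): balance=$1485.26 total_interest=$235.26
After 9 (deposit($200)): balance=$1685.26 total_interest=$235.26
After 10 (deposit($200)): balance=$1885.26 total_interest=$235.26
After 11 (year_end (apply 12% annual interest)): balance=$2111.49 total_interest=$461.49
After 12 (month_end (apply 3% monthly interest)): balance=$2174.83 total_interest=$524.83

Answer: 2174.83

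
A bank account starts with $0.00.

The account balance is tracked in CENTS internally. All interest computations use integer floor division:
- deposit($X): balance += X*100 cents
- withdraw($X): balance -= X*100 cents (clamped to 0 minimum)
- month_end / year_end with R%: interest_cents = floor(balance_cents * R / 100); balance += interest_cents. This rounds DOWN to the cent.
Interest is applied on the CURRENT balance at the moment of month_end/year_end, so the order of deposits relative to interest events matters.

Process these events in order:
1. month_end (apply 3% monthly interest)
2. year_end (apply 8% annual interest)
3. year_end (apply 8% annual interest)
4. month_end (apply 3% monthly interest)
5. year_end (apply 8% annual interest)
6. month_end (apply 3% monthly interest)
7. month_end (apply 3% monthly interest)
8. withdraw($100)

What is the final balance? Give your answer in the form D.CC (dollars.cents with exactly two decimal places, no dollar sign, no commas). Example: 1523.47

Answer: 0.00

Derivation:
After 1 (month_end (apply 3% monthly interest)): balance=$0.00 total_interest=$0.00
After 2 (year_end (apply 8% annual interest)): balance=$0.00 total_interest=$0.00
After 3 (year_end (apply 8% annual interest)): balance=$0.00 total_interest=$0.00
After 4 (month_end (apply 3% monthly interest)): balance=$0.00 total_interest=$0.00
After 5 (year_end (apply 8% annual interest)): balance=$0.00 total_interest=$0.00
After 6 (month_end (apply 3% monthly interest)): balance=$0.00 total_interest=$0.00
After 7 (month_end (apply 3% monthly interest)): balance=$0.00 total_interest=$0.00
After 8 (withdraw($100)): balance=$0.00 total_interest=$0.00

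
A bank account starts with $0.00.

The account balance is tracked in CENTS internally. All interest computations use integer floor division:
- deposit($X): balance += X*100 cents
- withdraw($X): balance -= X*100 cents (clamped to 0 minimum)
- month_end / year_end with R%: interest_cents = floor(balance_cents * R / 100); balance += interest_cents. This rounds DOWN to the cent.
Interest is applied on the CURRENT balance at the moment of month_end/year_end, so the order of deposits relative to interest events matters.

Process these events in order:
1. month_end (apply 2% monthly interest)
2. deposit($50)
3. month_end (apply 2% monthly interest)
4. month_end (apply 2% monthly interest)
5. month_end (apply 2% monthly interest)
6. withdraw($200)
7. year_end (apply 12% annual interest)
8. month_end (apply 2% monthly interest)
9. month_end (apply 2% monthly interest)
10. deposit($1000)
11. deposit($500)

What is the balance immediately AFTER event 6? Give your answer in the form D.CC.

Answer: 0.00

Derivation:
After 1 (month_end (apply 2% monthly interest)): balance=$0.00 total_interest=$0.00
After 2 (deposit($50)): balance=$50.00 total_interest=$0.00
After 3 (month_end (apply 2% monthly interest)): balance=$51.00 total_interest=$1.00
After 4 (month_end (apply 2% monthly interest)): balance=$52.02 total_interest=$2.02
After 5 (month_end (apply 2% monthly interest)): balance=$53.06 total_interest=$3.06
After 6 (withdraw($200)): balance=$0.00 total_interest=$3.06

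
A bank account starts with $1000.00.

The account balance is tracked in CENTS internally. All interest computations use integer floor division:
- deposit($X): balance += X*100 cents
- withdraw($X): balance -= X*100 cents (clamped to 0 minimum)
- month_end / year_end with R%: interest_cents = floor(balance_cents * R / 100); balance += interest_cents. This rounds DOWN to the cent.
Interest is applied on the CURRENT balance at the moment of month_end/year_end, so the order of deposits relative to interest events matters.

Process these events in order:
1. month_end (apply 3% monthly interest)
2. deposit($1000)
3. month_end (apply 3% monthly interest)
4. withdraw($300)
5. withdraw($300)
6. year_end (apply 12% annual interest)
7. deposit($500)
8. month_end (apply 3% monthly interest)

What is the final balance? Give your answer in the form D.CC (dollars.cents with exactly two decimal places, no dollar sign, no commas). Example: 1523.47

Answer: 2234.89

Derivation:
After 1 (month_end (apply 3% monthly interest)): balance=$1030.00 total_interest=$30.00
After 2 (deposit($1000)): balance=$2030.00 total_interest=$30.00
After 3 (month_end (apply 3% monthly interest)): balance=$2090.90 total_interest=$90.90
After 4 (withdraw($300)): balance=$1790.90 total_interest=$90.90
After 5 (withdraw($300)): balance=$1490.90 total_interest=$90.90
After 6 (year_end (apply 12% annual interest)): balance=$1669.80 total_interest=$269.80
After 7 (deposit($500)): balance=$2169.80 total_interest=$269.80
After 8 (month_end (apply 3% monthly interest)): balance=$2234.89 total_interest=$334.89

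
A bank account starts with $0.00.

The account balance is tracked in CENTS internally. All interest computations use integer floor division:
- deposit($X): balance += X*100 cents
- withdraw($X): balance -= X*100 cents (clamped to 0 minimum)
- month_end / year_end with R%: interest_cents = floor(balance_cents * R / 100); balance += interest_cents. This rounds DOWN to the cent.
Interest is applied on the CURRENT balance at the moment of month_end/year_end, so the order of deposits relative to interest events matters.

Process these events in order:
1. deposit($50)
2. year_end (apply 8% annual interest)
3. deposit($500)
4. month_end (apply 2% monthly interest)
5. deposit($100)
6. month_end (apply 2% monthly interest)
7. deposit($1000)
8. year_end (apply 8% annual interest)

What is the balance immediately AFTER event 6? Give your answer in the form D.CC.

After 1 (deposit($50)): balance=$50.00 total_interest=$0.00
After 2 (year_end (apply 8% annual interest)): balance=$54.00 total_interest=$4.00
After 3 (deposit($500)): balance=$554.00 total_interest=$4.00
After 4 (month_end (apply 2% monthly interest)): balance=$565.08 total_interest=$15.08
After 5 (deposit($100)): balance=$665.08 total_interest=$15.08
After 6 (month_end (apply 2% monthly interest)): balance=$678.38 total_interest=$28.38

Answer: 678.38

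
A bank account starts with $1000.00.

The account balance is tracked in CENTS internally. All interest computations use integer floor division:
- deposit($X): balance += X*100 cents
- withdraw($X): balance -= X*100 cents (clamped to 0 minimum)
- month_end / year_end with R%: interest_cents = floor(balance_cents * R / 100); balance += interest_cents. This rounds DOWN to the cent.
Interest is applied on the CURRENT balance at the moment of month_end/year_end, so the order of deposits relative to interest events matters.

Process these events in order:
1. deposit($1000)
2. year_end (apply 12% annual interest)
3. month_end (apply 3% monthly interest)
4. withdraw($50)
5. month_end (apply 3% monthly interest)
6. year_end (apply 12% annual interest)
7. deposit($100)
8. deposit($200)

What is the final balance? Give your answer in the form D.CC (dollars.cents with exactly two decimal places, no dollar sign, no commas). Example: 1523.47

Answer: 2903.89

Derivation:
After 1 (deposit($1000)): balance=$2000.00 total_interest=$0.00
After 2 (year_end (apply 12% annual interest)): balance=$2240.00 total_interest=$240.00
After 3 (month_end (apply 3% monthly interest)): balance=$2307.20 total_interest=$307.20
After 4 (withdraw($50)): balance=$2257.20 total_interest=$307.20
After 5 (month_end (apply 3% monthly interest)): balance=$2324.91 total_interest=$374.91
After 6 (year_end (apply 12% annual interest)): balance=$2603.89 total_interest=$653.89
After 7 (deposit($100)): balance=$2703.89 total_interest=$653.89
After 8 (deposit($200)): balance=$2903.89 total_interest=$653.89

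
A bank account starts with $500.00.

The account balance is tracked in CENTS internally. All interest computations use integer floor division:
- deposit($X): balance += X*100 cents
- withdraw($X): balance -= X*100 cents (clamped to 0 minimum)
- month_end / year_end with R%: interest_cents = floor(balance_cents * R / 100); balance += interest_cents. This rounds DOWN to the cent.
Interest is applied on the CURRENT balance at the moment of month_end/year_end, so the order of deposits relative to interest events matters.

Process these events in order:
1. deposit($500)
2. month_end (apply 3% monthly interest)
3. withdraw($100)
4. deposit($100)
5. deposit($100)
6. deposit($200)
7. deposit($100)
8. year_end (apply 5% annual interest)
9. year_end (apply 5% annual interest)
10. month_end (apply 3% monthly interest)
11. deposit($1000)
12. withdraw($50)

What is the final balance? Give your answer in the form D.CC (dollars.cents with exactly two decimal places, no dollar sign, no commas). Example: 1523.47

After 1 (deposit($500)): balance=$1000.00 total_interest=$0.00
After 2 (month_end (apply 3% monthly interest)): balance=$1030.00 total_interest=$30.00
After 3 (withdraw($100)): balance=$930.00 total_interest=$30.00
After 4 (deposit($100)): balance=$1030.00 total_interest=$30.00
After 5 (deposit($100)): balance=$1130.00 total_interest=$30.00
After 6 (deposit($200)): balance=$1330.00 total_interest=$30.00
After 7 (deposit($100)): balance=$1430.00 total_interest=$30.00
After 8 (year_end (apply 5% annual interest)): balance=$1501.50 total_interest=$101.50
After 9 (year_end (apply 5% annual interest)): balance=$1576.57 total_interest=$176.57
After 10 (month_end (apply 3% monthly interest)): balance=$1623.86 total_interest=$223.86
After 11 (deposit($1000)): balance=$2623.86 total_interest=$223.86
After 12 (withdraw($50)): balance=$2573.86 total_interest=$223.86

Answer: 2573.86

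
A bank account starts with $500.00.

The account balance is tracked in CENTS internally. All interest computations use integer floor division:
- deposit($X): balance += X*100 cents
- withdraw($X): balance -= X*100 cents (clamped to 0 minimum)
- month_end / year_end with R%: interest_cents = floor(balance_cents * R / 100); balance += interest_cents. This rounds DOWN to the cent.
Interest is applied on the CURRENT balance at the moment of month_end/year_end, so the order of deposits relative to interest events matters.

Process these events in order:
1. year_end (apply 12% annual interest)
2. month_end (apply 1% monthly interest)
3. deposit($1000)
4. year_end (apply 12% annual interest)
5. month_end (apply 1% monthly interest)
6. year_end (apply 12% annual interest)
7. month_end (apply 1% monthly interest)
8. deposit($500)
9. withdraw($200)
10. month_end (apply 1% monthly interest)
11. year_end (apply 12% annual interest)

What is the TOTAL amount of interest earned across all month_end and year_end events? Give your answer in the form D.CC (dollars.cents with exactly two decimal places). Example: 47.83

After 1 (year_end (apply 12% annual interest)): balance=$560.00 total_interest=$60.00
After 2 (month_end (apply 1% monthly interest)): balance=$565.60 total_interest=$65.60
After 3 (deposit($1000)): balance=$1565.60 total_interest=$65.60
After 4 (year_end (apply 12% annual interest)): balance=$1753.47 total_interest=$253.47
After 5 (month_end (apply 1% monthly interest)): balance=$1771.00 total_interest=$271.00
After 6 (year_end (apply 12% annual interest)): balance=$1983.52 total_interest=$483.52
After 7 (month_end (apply 1% monthly interest)): balance=$2003.35 total_interest=$503.35
After 8 (deposit($500)): balance=$2503.35 total_interest=$503.35
After 9 (withdraw($200)): balance=$2303.35 total_interest=$503.35
After 10 (month_end (apply 1% monthly interest)): balance=$2326.38 total_interest=$526.38
After 11 (year_end (apply 12% annual interest)): balance=$2605.54 total_interest=$805.54

Answer: 805.54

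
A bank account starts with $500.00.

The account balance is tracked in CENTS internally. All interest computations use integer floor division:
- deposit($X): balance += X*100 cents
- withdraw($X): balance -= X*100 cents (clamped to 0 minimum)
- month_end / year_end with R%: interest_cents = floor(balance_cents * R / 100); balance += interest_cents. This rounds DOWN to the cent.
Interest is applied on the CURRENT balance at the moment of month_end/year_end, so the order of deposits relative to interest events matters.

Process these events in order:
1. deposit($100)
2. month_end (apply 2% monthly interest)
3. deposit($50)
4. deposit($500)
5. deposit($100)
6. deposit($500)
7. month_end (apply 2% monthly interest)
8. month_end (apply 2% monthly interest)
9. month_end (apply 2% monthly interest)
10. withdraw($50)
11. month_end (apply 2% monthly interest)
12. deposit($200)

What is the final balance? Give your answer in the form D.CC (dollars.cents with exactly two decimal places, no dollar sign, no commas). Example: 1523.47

After 1 (deposit($100)): balance=$600.00 total_interest=$0.00
After 2 (month_end (apply 2% monthly interest)): balance=$612.00 total_interest=$12.00
After 3 (deposit($50)): balance=$662.00 total_interest=$12.00
After 4 (deposit($500)): balance=$1162.00 total_interest=$12.00
After 5 (deposit($100)): balance=$1262.00 total_interest=$12.00
After 6 (deposit($500)): balance=$1762.00 total_interest=$12.00
After 7 (month_end (apply 2% monthly interest)): balance=$1797.24 total_interest=$47.24
After 8 (month_end (apply 2% monthly interest)): balance=$1833.18 total_interest=$83.18
After 9 (month_end (apply 2% monthly interest)): balance=$1869.84 total_interest=$119.84
After 10 (withdraw($50)): balance=$1819.84 total_interest=$119.84
After 11 (month_end (apply 2% monthly interest)): balance=$1856.23 total_interest=$156.23
After 12 (deposit($200)): balance=$2056.23 total_interest=$156.23

Answer: 2056.23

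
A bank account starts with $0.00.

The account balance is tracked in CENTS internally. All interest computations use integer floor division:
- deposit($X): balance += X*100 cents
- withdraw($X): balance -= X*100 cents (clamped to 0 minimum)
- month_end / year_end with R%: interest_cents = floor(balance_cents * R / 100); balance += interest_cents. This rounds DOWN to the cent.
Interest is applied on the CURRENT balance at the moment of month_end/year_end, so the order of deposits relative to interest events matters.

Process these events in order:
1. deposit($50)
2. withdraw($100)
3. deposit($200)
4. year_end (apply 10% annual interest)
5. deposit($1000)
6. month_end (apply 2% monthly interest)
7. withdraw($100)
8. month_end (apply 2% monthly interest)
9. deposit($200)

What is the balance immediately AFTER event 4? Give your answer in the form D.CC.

Answer: 220.00

Derivation:
After 1 (deposit($50)): balance=$50.00 total_interest=$0.00
After 2 (withdraw($100)): balance=$0.00 total_interest=$0.00
After 3 (deposit($200)): balance=$200.00 total_interest=$0.00
After 4 (year_end (apply 10% annual interest)): balance=$220.00 total_interest=$20.00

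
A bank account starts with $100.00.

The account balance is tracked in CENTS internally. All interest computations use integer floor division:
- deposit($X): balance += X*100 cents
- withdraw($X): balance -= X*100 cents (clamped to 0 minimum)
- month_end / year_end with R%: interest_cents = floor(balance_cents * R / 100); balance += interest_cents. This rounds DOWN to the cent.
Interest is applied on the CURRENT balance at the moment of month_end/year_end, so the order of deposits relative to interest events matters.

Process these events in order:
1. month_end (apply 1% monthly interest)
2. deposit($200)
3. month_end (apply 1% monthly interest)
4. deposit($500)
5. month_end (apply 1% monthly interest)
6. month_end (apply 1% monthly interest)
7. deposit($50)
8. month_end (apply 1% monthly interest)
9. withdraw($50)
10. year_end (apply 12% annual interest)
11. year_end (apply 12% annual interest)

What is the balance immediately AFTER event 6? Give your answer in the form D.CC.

After 1 (month_end (apply 1% monthly interest)): balance=$101.00 total_interest=$1.00
After 2 (deposit($200)): balance=$301.00 total_interest=$1.00
After 3 (month_end (apply 1% monthly interest)): balance=$304.01 total_interest=$4.01
After 4 (deposit($500)): balance=$804.01 total_interest=$4.01
After 5 (month_end (apply 1% monthly interest)): balance=$812.05 total_interest=$12.05
After 6 (month_end (apply 1% monthly interest)): balance=$820.17 total_interest=$20.17

Answer: 820.17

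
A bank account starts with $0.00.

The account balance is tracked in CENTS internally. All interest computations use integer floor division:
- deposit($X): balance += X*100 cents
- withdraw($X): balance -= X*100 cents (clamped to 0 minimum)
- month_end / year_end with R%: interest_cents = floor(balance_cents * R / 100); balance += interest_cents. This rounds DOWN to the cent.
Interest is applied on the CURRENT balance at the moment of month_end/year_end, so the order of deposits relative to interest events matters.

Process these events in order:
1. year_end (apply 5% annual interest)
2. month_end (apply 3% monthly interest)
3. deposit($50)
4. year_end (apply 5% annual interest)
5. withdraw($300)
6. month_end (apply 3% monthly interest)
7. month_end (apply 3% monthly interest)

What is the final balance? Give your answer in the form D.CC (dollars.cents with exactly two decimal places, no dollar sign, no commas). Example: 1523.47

Answer: 0.00

Derivation:
After 1 (year_end (apply 5% annual interest)): balance=$0.00 total_interest=$0.00
After 2 (month_end (apply 3% monthly interest)): balance=$0.00 total_interest=$0.00
After 3 (deposit($50)): balance=$50.00 total_interest=$0.00
After 4 (year_end (apply 5% annual interest)): balance=$52.50 total_interest=$2.50
After 5 (withdraw($300)): balance=$0.00 total_interest=$2.50
After 6 (month_end (apply 3% monthly interest)): balance=$0.00 total_interest=$2.50
After 7 (month_end (apply 3% monthly interest)): balance=$0.00 total_interest=$2.50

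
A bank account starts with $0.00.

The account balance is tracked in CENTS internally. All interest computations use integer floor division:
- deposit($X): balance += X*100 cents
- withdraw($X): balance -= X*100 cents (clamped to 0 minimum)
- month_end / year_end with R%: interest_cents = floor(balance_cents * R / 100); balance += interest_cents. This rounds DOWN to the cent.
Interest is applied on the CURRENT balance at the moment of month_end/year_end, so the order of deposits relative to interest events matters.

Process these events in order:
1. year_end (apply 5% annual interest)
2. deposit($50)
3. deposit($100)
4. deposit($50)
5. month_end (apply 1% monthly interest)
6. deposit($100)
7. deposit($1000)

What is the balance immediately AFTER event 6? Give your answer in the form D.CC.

After 1 (year_end (apply 5% annual interest)): balance=$0.00 total_interest=$0.00
After 2 (deposit($50)): balance=$50.00 total_interest=$0.00
After 3 (deposit($100)): balance=$150.00 total_interest=$0.00
After 4 (deposit($50)): balance=$200.00 total_interest=$0.00
After 5 (month_end (apply 1% monthly interest)): balance=$202.00 total_interest=$2.00
After 6 (deposit($100)): balance=$302.00 total_interest=$2.00

Answer: 302.00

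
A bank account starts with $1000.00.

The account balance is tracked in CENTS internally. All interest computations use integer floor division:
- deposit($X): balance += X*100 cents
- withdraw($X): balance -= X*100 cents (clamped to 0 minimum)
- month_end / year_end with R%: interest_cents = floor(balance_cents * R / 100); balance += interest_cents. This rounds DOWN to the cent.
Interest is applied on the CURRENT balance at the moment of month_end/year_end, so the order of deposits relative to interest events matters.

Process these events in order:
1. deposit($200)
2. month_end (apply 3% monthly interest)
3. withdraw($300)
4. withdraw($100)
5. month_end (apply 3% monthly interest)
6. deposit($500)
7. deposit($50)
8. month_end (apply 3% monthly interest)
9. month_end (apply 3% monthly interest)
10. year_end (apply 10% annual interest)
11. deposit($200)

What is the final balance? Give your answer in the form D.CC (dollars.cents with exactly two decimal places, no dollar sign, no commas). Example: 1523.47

After 1 (deposit($200)): balance=$1200.00 total_interest=$0.00
After 2 (month_end (apply 3% monthly interest)): balance=$1236.00 total_interest=$36.00
After 3 (withdraw($300)): balance=$936.00 total_interest=$36.00
After 4 (withdraw($100)): balance=$836.00 total_interest=$36.00
After 5 (month_end (apply 3% monthly interest)): balance=$861.08 total_interest=$61.08
After 6 (deposit($500)): balance=$1361.08 total_interest=$61.08
After 7 (deposit($50)): balance=$1411.08 total_interest=$61.08
After 8 (month_end (apply 3% monthly interest)): balance=$1453.41 total_interest=$103.41
After 9 (month_end (apply 3% monthly interest)): balance=$1497.01 total_interest=$147.01
After 10 (year_end (apply 10% annual interest)): balance=$1646.71 total_interest=$296.71
After 11 (deposit($200)): balance=$1846.71 total_interest=$296.71

Answer: 1846.71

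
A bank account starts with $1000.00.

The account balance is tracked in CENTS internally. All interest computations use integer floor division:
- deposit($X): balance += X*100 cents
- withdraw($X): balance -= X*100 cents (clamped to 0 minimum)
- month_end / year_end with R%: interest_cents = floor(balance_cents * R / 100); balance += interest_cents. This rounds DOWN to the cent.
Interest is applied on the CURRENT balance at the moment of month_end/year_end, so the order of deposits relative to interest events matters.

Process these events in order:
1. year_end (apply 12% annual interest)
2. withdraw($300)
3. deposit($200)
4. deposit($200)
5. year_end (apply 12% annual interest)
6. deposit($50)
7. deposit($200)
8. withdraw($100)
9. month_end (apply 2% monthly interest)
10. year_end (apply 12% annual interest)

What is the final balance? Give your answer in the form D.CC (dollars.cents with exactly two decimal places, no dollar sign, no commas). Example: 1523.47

After 1 (year_end (apply 12% annual interest)): balance=$1120.00 total_interest=$120.00
After 2 (withdraw($300)): balance=$820.00 total_interest=$120.00
After 3 (deposit($200)): balance=$1020.00 total_interest=$120.00
After 4 (deposit($200)): balance=$1220.00 total_interest=$120.00
After 5 (year_end (apply 12% annual interest)): balance=$1366.40 total_interest=$266.40
After 6 (deposit($50)): balance=$1416.40 total_interest=$266.40
After 7 (deposit($200)): balance=$1616.40 total_interest=$266.40
After 8 (withdraw($100)): balance=$1516.40 total_interest=$266.40
After 9 (month_end (apply 2% monthly interest)): balance=$1546.72 total_interest=$296.72
After 10 (year_end (apply 12% annual interest)): balance=$1732.32 total_interest=$482.32

Answer: 1732.32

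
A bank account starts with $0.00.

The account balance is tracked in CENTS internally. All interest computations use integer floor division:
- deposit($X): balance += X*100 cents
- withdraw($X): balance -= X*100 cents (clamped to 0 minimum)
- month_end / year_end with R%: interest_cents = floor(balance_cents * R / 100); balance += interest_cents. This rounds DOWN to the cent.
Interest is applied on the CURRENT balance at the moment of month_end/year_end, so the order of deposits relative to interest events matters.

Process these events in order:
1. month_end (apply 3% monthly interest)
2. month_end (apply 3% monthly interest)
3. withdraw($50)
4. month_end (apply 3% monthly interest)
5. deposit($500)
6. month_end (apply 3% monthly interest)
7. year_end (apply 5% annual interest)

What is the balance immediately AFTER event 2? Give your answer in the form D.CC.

Answer: 0.00

Derivation:
After 1 (month_end (apply 3% monthly interest)): balance=$0.00 total_interest=$0.00
After 2 (month_end (apply 3% monthly interest)): balance=$0.00 total_interest=$0.00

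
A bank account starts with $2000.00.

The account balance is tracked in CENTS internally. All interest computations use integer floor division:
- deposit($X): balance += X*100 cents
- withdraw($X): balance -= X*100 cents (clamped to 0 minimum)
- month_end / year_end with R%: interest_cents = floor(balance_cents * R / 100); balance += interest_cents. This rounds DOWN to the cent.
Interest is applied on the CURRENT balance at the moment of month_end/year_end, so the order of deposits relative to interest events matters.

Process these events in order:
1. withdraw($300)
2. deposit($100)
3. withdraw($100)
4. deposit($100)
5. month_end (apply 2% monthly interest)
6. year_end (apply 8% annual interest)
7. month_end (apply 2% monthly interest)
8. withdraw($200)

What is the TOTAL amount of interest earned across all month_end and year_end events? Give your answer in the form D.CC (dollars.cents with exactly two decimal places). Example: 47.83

Answer: 222.53

Derivation:
After 1 (withdraw($300)): balance=$1700.00 total_interest=$0.00
After 2 (deposit($100)): balance=$1800.00 total_interest=$0.00
After 3 (withdraw($100)): balance=$1700.00 total_interest=$0.00
After 4 (deposit($100)): balance=$1800.00 total_interest=$0.00
After 5 (month_end (apply 2% monthly interest)): balance=$1836.00 total_interest=$36.00
After 6 (year_end (apply 8% annual interest)): balance=$1982.88 total_interest=$182.88
After 7 (month_end (apply 2% monthly interest)): balance=$2022.53 total_interest=$222.53
After 8 (withdraw($200)): balance=$1822.53 total_interest=$222.53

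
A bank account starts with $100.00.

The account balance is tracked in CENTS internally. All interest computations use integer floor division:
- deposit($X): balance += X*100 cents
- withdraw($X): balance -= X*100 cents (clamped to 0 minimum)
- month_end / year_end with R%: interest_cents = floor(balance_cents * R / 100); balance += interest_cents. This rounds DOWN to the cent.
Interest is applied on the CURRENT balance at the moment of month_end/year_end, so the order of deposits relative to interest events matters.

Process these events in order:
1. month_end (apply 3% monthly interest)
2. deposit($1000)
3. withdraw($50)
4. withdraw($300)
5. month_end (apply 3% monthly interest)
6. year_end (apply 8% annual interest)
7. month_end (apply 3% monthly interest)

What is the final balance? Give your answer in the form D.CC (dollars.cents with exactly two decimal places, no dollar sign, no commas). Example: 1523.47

Answer: 862.75

Derivation:
After 1 (month_end (apply 3% monthly interest)): balance=$103.00 total_interest=$3.00
After 2 (deposit($1000)): balance=$1103.00 total_interest=$3.00
After 3 (withdraw($50)): balance=$1053.00 total_interest=$3.00
After 4 (withdraw($300)): balance=$753.00 total_interest=$3.00
After 5 (month_end (apply 3% monthly interest)): balance=$775.59 total_interest=$25.59
After 6 (year_end (apply 8% annual interest)): balance=$837.63 total_interest=$87.63
After 7 (month_end (apply 3% monthly interest)): balance=$862.75 total_interest=$112.75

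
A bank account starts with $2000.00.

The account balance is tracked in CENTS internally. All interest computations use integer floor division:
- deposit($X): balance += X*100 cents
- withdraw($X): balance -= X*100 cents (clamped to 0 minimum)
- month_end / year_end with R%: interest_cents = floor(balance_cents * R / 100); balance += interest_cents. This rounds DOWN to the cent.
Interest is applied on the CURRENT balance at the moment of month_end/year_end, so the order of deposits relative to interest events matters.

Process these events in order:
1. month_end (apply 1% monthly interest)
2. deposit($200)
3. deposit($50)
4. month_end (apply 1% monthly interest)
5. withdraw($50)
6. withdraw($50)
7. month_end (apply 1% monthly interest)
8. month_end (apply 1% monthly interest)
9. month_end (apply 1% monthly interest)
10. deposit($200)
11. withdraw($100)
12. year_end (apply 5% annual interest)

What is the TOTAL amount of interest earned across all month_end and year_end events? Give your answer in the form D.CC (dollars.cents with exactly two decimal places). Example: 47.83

Answer: 227.07

Derivation:
After 1 (month_end (apply 1% monthly interest)): balance=$2020.00 total_interest=$20.00
After 2 (deposit($200)): balance=$2220.00 total_interest=$20.00
After 3 (deposit($50)): balance=$2270.00 total_interest=$20.00
After 4 (month_end (apply 1% monthly interest)): balance=$2292.70 total_interest=$42.70
After 5 (withdraw($50)): balance=$2242.70 total_interest=$42.70
After 6 (withdraw($50)): balance=$2192.70 total_interest=$42.70
After 7 (month_end (apply 1% monthly interest)): balance=$2214.62 total_interest=$64.62
After 8 (month_end (apply 1% monthly interest)): balance=$2236.76 total_interest=$86.76
After 9 (month_end (apply 1% monthly interest)): balance=$2259.12 total_interest=$109.12
After 10 (deposit($200)): balance=$2459.12 total_interest=$109.12
After 11 (withdraw($100)): balance=$2359.12 total_interest=$109.12
After 12 (year_end (apply 5% annual interest)): balance=$2477.07 total_interest=$227.07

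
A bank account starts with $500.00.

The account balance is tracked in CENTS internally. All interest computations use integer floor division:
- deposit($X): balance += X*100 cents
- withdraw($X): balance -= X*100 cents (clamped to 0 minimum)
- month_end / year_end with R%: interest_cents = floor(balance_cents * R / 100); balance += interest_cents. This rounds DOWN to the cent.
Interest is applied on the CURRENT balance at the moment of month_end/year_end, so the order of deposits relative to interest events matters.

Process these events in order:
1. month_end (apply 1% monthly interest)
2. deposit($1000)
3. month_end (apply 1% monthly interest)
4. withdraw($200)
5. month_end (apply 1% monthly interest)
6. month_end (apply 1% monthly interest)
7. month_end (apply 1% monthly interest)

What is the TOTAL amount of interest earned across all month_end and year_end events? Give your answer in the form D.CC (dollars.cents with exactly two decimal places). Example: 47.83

After 1 (month_end (apply 1% monthly interest)): balance=$505.00 total_interest=$5.00
After 2 (deposit($1000)): balance=$1505.00 total_interest=$5.00
After 3 (month_end (apply 1% monthly interest)): balance=$1520.05 total_interest=$20.05
After 4 (withdraw($200)): balance=$1320.05 total_interest=$20.05
After 5 (month_end (apply 1% monthly interest)): balance=$1333.25 total_interest=$33.25
After 6 (month_end (apply 1% monthly interest)): balance=$1346.58 total_interest=$46.58
After 7 (month_end (apply 1% monthly interest)): balance=$1360.04 total_interest=$60.04

Answer: 60.04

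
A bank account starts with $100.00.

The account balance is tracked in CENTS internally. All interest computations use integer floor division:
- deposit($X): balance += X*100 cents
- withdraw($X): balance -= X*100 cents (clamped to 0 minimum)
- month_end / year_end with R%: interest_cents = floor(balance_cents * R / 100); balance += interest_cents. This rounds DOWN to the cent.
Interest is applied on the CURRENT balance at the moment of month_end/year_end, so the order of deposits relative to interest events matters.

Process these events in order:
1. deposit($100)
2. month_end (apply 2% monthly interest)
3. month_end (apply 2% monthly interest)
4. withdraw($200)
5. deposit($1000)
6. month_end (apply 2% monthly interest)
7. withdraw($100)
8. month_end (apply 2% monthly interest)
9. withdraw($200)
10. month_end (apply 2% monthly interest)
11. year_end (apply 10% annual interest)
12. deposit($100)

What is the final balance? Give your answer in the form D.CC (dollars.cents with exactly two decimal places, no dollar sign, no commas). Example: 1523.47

After 1 (deposit($100)): balance=$200.00 total_interest=$0.00
After 2 (month_end (apply 2% monthly interest)): balance=$204.00 total_interest=$4.00
After 3 (month_end (apply 2% monthly interest)): balance=$208.08 total_interest=$8.08
After 4 (withdraw($200)): balance=$8.08 total_interest=$8.08
After 5 (deposit($1000)): balance=$1008.08 total_interest=$8.08
After 6 (month_end (apply 2% monthly interest)): balance=$1028.24 total_interest=$28.24
After 7 (withdraw($100)): balance=$928.24 total_interest=$28.24
After 8 (month_end (apply 2% monthly interest)): balance=$946.80 total_interest=$46.80
After 9 (withdraw($200)): balance=$746.80 total_interest=$46.80
After 10 (month_end (apply 2% monthly interest)): balance=$761.73 total_interest=$61.73
After 11 (year_end (apply 10% annual interest)): balance=$837.90 total_interest=$137.90
After 12 (deposit($100)): balance=$937.90 total_interest=$137.90

Answer: 937.90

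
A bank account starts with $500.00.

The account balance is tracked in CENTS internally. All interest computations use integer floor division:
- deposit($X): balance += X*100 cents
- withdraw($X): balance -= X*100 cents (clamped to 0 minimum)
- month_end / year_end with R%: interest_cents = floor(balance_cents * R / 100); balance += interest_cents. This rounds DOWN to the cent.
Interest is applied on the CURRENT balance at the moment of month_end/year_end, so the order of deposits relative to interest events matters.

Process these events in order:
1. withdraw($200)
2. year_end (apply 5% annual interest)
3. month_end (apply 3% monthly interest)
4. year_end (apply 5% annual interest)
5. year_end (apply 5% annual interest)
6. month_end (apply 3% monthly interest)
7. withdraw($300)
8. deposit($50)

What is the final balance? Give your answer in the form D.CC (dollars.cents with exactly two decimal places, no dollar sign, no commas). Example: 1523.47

Answer: 118.43

Derivation:
After 1 (withdraw($200)): balance=$300.00 total_interest=$0.00
After 2 (year_end (apply 5% annual interest)): balance=$315.00 total_interest=$15.00
After 3 (month_end (apply 3% monthly interest)): balance=$324.45 total_interest=$24.45
After 4 (year_end (apply 5% annual interest)): balance=$340.67 total_interest=$40.67
After 5 (year_end (apply 5% annual interest)): balance=$357.70 total_interest=$57.70
After 6 (month_end (apply 3% monthly interest)): balance=$368.43 total_interest=$68.43
After 7 (withdraw($300)): balance=$68.43 total_interest=$68.43
After 8 (deposit($50)): balance=$118.43 total_interest=$68.43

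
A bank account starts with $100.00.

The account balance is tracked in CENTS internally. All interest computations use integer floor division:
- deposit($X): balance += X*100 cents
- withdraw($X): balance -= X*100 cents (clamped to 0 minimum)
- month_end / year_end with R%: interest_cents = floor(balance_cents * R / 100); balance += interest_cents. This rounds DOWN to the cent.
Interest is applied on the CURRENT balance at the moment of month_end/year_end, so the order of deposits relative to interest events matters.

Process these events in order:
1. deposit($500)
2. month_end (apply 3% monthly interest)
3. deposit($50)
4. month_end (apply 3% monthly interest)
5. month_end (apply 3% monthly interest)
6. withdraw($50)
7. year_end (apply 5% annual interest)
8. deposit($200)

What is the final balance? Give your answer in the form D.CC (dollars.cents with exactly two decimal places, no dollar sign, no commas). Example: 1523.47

After 1 (deposit($500)): balance=$600.00 total_interest=$0.00
After 2 (month_end (apply 3% monthly interest)): balance=$618.00 total_interest=$18.00
After 3 (deposit($50)): balance=$668.00 total_interest=$18.00
After 4 (month_end (apply 3% monthly interest)): balance=$688.04 total_interest=$38.04
After 5 (month_end (apply 3% monthly interest)): balance=$708.68 total_interest=$58.68
After 6 (withdraw($50)): balance=$658.68 total_interest=$58.68
After 7 (year_end (apply 5% annual interest)): balance=$691.61 total_interest=$91.61
After 8 (deposit($200)): balance=$891.61 total_interest=$91.61

Answer: 891.61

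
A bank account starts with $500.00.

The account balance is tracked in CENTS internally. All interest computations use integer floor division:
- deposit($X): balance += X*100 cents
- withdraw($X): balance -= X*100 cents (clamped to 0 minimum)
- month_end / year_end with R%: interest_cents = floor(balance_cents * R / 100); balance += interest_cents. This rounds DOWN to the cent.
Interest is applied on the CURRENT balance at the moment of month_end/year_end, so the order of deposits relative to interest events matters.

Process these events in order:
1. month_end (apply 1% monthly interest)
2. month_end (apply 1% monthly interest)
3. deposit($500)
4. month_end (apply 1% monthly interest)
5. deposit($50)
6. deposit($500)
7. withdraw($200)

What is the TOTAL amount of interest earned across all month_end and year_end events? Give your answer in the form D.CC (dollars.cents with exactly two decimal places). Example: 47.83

Answer: 20.15

Derivation:
After 1 (month_end (apply 1% monthly interest)): balance=$505.00 total_interest=$5.00
After 2 (month_end (apply 1% monthly interest)): balance=$510.05 total_interest=$10.05
After 3 (deposit($500)): balance=$1010.05 total_interest=$10.05
After 4 (month_end (apply 1% monthly interest)): balance=$1020.15 total_interest=$20.15
After 5 (deposit($50)): balance=$1070.15 total_interest=$20.15
After 6 (deposit($500)): balance=$1570.15 total_interest=$20.15
After 7 (withdraw($200)): balance=$1370.15 total_interest=$20.15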